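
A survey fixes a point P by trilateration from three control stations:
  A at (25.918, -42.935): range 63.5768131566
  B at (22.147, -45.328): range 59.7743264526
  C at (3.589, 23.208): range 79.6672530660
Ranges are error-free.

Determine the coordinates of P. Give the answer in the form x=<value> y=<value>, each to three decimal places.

eq1: (x − 25.918)² + (y + 42.935)² = 63.5768131566²
eq2: (x − 22.147)² + (y + 45.328)² = 59.7743264526²
eq3: (x − 3.589)² + (y − 23.208)² = 79.6672530660²
eq2−eq1, eq2−eq3 (x²,y² cancel):
  7.542·x + 4.786·y = -499.001312
  -37.116·x + 137.072·y = -4767.526116
det = 7.542·137.072 − 4.786·-37.116 = 1211.434200
x = (-499.001312·137.072 − 4.786·-4767.526116) / 1211.434200 = -37.626252
y = (7.542·-4767.526116 − -499.001312·-37.116) / 1211.434200 = -44.969520

x=-37.626 y=-44.970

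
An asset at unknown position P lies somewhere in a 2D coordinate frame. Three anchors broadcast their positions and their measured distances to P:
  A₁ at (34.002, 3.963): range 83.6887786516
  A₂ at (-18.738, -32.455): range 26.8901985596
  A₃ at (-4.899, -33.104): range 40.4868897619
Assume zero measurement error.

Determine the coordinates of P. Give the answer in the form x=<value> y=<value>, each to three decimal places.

x=-44.548 y=-24.911

eq1: (x − 34.002)² + (y − 3.963)² = 83.6887786516²
eq2: (x + 18.738)² + (y + 32.455)² = 26.8901985596²
eq3: (x + 4.899)² + (y + 33.104)² = 40.4868897619²
eq3−eq2, eq3−eq1 (x²,y² cancel):
  -27.678·x + 1.298·y = 1200.670116
  77.802·x + 74.134·y = -5312.657074
det = -27.678·74.134 − 1.298·77.802 = -2152.867848
x = (1200.670116·74.134 − 1.298·-5312.657074) / -2152.867848 = -44.548163
y = (-27.678·-5312.657074 − 1200.670116·77.802) / -2152.867848 = -24.910580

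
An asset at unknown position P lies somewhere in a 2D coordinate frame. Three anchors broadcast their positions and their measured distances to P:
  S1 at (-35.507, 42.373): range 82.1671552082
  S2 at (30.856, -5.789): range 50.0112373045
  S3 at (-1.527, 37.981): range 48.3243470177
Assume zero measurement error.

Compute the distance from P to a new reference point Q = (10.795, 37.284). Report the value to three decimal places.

eq1: (x + 35.507)² + (y − 42.373)² = 82.1671552082²
eq2: (x − 30.856)² + (y + 5.789)² = 50.0112373045²
eq3: (x + 1.527)² + (y − 37.981)² = 48.3243470177²
eq3−eq2, eq3−eq1 (x²,y² cancel):
  64.766·x − 87.540·y = -625.164175
  -67.960·x + 8.784·y = -2804.868792
det = 64.766·8.784 − -87.540·-67.960 = -5380.313856
x = (-625.164175·8.784 − -87.540·-2804.868792) / -5380.313856 = 46.657066
y = (64.766·-2804.868792 − -625.164175·-67.960) / -5380.313856 = 41.660449
|P − Q| = √((46.657066 − 10.795)² + (41.660449 − 37.284)²) = 36.128120

36.128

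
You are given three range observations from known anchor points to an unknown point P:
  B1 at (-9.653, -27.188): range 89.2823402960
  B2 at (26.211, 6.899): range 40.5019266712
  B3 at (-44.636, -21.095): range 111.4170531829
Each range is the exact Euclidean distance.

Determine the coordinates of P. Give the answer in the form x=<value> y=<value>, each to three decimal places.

eq1: (x + 9.653)² + (y + 27.188)² = 89.2823402960²
eq2: (x − 26.211)² + (y − 6.899)² = 40.5019266712²
eq3: (x + 44.636)² + (y + 21.095)² = 111.4170531829²
eq3−eq2, eq3−eq1 (x²,y² cancel):
  141.694·x + 55.988·y = 9070.594877
  69.966·x − 12.186·y = 2837.419683
det = 141.694·-12.186 − 55.988·69.966 = -5643.939492
x = (9070.594877·-12.186 − 55.988·2837.419683) / -5643.939492 = 47.731859
y = (141.694·2837.419683 − 9070.594877·69.966) / -5643.939492 = 41.210204

x=47.732 y=41.210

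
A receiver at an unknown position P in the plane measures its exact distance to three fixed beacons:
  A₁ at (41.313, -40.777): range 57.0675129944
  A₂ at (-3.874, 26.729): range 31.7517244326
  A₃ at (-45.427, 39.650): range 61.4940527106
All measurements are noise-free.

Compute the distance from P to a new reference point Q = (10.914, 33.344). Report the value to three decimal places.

eq1: (x − 41.313)² + (y + 40.777)² = 57.0675129944²
eq2: (x + 3.874)² + (y − 26.729)² = 31.7517244326²
eq3: (x + 45.427)² + (y − 39.650)² = 61.4940527106²
eq2−eq1, eq2−eq3 (x²,y² cancel):
  90.374·x − 135.012·y = 391.551346
  -83.106·x + 25.842·y = 132.940998
det = 90.374·25.842 − -135.012·-83.106 = -8884.862364
x = (391.551346·25.842 − -135.012·132.940998) / -8884.862364 = -3.158980
y = (90.374·132.940998 − 391.551346·-83.106) / -8884.862364 = -5.014673
|P − Q| = √((-3.158980 − 10.914)² + (-5.014673 − 33.344)²) = 40.858739

40.859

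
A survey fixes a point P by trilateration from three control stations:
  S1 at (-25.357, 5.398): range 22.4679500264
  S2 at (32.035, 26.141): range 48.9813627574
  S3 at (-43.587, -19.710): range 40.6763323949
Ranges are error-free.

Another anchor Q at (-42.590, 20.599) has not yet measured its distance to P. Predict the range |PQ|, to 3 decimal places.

eq1: (x + 25.357)² + (y − 5.398)² = 22.4679500264²
eq2: (x − 32.035)² + (y − 26.141)² = 48.9813627574²
eq3: (x + 43.587)² + (y + 19.710)² = 40.6763323949²
eq1−eq3, eq1−eq2 (x²,y² cancel):
  -36.460·x − 50.216·y = 466.439577
  114.784·x + 41.486·y = -856.887866
det = -36.460·41.486 − -50.216·114.784 = 4251.413784
x = (466.439577·41.486 − -50.216·-856.887866) / 4251.413784 = -5.569622
y = (-36.460·-856.887866 − 466.439577·114.784) / 4251.413784 = -5.244766
|P − Q| = √((-5.569622 − -42.590)² + (-5.244766 − 20.599)²) = 45.148739

45.149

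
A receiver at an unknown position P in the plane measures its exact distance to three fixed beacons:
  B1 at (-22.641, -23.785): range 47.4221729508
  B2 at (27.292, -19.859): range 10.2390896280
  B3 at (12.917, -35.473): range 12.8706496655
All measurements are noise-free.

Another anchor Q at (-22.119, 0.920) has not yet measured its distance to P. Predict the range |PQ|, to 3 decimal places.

55.694

eq1: (x + 22.641)² + (y + 23.785)² = 47.4221729508²
eq2: (x − 27.292)² + (y + 19.859)² = 10.2390896280²
eq3: (x − 12.917)² + (y + 35.473)² = 12.8706496655²
eq2−eq3, eq2−eq1 (x²,y² cancel):
  -28.750·x − 31.228·y = 225.134807
  -99.866·x − 7.852·y = -2204.915570
det = -28.750·-7.852 − -31.228·-99.866 = -2892.870448
x = (225.134807·-7.852 − -31.228·-2204.915570) / -2892.870448 = 24.412729
y = (-28.750·-2204.915570 − 225.134807·-99.866) / -2892.870448 = -29.684923
|P − Q| = √((24.412729 − -22.119)² + (-29.684923 − 0.920)²) = 55.694372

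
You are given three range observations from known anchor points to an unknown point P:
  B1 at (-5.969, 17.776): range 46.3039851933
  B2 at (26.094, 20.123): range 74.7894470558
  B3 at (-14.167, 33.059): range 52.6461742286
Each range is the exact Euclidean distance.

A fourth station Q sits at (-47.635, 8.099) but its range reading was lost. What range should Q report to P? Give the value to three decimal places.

20.983

eq1: (x + 5.969)² + (y − 17.776)² = 46.3039851933²
eq2: (x − 26.094)² + (y − 20.123)² = 74.7894470558²
eq3: (x + 14.167)² + (y − 33.059)² = 52.6461742286²
eq2−eq1, eq2−eq3 (x²,y² cancel):
  -64.126·x − 4.694·y = 2715.185518
  -80.522·x + 25.872·y = 3029.611135
det = -64.126·25.872 − -4.694·-80.522 = -2037.038140
x = (2715.185518·25.872 − -4.694·3029.611135) / -2037.038140 = -41.466221
y = (-64.126·3029.611135 − 2715.185518·-80.522) / -2037.038140 = -11.956244
|P − Q| = √((-41.466221 − -47.635)² + (-11.956244 − 8.099)²) = 20.982532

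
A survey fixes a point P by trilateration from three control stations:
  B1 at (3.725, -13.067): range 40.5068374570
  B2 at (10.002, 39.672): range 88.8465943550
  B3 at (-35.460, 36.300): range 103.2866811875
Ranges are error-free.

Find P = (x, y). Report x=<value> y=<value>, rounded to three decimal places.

eq1: (x − 3.725)² + (y + 13.067)² = 40.5068374570²
eq2: (x − 10.002)² + (y − 39.672)² = 88.8465943550²
eq3: (x + 35.460)² + (y − 36.300)² = 103.2866811875²
eq2−eq3, eq2−eq1 (x²,y² cancel):
  -90.924·x − 6.744·y = -1873.227170
  -12.554·x − 105.478·y = 4763.627974
det = -90.924·-105.478 − -6.744·-12.554 = 9505.817496
x = (-1873.227170·-105.478 − -6.744·4763.627974) / 9505.817496 = 24.165219
y = (-90.924·4763.627974 − -1873.227170·-12.554) / 9505.817496 = -48.038436

x=24.165 y=-48.038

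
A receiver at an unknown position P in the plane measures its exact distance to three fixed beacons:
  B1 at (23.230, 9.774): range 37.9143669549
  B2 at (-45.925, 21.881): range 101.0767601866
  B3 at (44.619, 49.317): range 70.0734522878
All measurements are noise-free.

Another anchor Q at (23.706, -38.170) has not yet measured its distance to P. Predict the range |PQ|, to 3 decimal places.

28.076

eq1: (x − 23.230)² + (y − 9.774)² = 37.9143669549²
eq2: (x + 45.925)² + (y − 21.881)² = 101.0767601866²
eq3: (x − 44.619)² + (y − 49.317)² = 70.0734522878²
eq3−eq2, eq3−eq1 (x²,y² cancel):
  -181.088·x − 54.872·y = -7141.360598
  -42.778·x − 79.086·y = -315.068180
det = -181.088·-79.086 − -54.872·-42.778 = 11974.211152
x = (-7141.360598·-79.086 − -54.872·-315.068180) / 11974.211152 = 45.722697
y = (-181.088·-315.068180 − -7141.360598·-42.778) / 11974.211152 = -20.747760
|P − Q| = √((45.722697 − 23.706)² + (-20.747760 − -38.170)²) = 28.076135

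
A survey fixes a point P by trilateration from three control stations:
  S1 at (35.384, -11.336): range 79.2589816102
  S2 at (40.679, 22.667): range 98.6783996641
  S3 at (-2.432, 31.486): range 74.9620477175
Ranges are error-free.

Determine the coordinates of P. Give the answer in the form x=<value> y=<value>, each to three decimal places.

x=-40.898 y=-32.854

eq1: (x − 35.384)² + (y + 11.336)² = 79.2589816102²
eq2: (x − 40.679)² + (y − 22.667)² = 98.6783996641²
eq3: (x + 2.432)² + (y − 31.486)² = 74.9620477175²
eq2−eq1, eq2−eq3 (x²,y² cancel):
  -10.590·x − 68.006·y = 2667.398816
  -86.222·x + 17.638·y = 2946.826852
det = -10.590·17.638 − -68.006·-86.222 = -6050.399752
x = (2667.398816·17.638 − -68.006·2946.826852) / -6050.399752 = -40.898039
y = (-10.590·2946.826852 − 2667.398816·-86.222) / -6050.399752 = -32.854286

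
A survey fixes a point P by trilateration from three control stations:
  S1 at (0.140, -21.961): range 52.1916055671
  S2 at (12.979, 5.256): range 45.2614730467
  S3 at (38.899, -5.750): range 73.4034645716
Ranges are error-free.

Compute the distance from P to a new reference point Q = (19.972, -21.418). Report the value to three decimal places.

eq1: (x − 0.140)² + (y + 21.961)² = 52.1916055671²
eq2: (x − 12.979)² + (y − 5.256)² = 45.2614730467²
eq3: (x − 38.899)² + (y + 5.750)² = 73.4034645716²
eq1−eq2, eq1−eq3 (x²,y² cancel):
  25.678·x + 54.434·y = 389.137605
  77.518·x + 32.422·y = -1600.215339
det = 25.678·32.422 − 54.434·77.518 = -3387.082696
x = (389.137605·32.422 − 54.434·-1600.215339) / -3387.082696 = -29.442075
y = (25.678·-1600.215339 − 389.137605·77.518) / -3387.082696 = 21.037425
|P − Q| = √((-29.442075 − 19.972)² + (21.037425 − -21.418)²) = 65.147631

65.148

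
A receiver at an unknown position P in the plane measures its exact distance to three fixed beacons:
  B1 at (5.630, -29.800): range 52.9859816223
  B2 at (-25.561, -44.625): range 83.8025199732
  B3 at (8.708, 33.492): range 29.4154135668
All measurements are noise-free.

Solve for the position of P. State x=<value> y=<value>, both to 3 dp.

eq1: (x − 5.630)² + (y + 29.800)² = 52.9859816223²
eq2: (x + 25.561)² + (y + 44.625)² = 83.8025199732²
eq3: (x − 8.708)² + (y − 33.492)² = 29.4154135668²
eq1−eq2, eq1−eq3 (x²,y² cancel):
  -62.382·x − 29.650·y = -2490.329659
  6.156·x + 126.584·y = 2220.054121
det = -62.382·126.584 − -29.650·6.156 = -7714.037688
x = (-2490.329659·126.584 − -29.650·2220.054121) / -7714.037688 = 32.332132
y = (-62.382·2220.054121 − -2490.329659·6.156) / -7714.037688 = 15.965821

x=32.332 y=15.966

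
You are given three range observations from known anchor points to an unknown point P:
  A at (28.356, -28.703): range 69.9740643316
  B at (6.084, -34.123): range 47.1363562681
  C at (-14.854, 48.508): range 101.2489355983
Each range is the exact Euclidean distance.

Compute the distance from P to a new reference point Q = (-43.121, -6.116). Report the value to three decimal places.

eq1: (x − 28.356)² + (y + 28.703)² = 69.9740643316²
eq2: (x − 6.084)² + (y + 34.123)² = 47.1363562681²
eq3: (x + 14.854)² + (y − 48.508)² = 101.2489355983²
eq3−eq1, eq3−eq2 (x²,y² cancel):
  86.420·x − 154.422·y = 4409.234846
  41.876·x − 165.262·y = 6657.237683
det = 86.420·-165.262 − -154.422·41.876 = -7815.366368
x = (4409.234846·-165.262 − -154.422·6657.237683) / -7815.366368 = -38.302106
y = (86.420·6657.237683 − 4409.234846·41.876) / -7815.366368 = -49.988362
|P − Q| = √((-38.302106 − -43.121)² + (-49.988362 − -6.116)²) = 44.136220

44.136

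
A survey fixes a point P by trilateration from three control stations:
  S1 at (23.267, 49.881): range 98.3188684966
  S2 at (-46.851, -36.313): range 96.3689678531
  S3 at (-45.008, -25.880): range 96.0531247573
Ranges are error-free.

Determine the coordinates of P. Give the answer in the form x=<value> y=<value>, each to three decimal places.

x=49.128 y=-44.976

eq1: (x − 23.267)² + (y − 49.881)² = 98.3188684966²
eq2: (x + 46.851)² + (y + 36.313)² = 96.3689678531²
eq3: (x + 45.008)² + (y + 25.880)² = 96.0531247573²
eq1−eq3, eq1−eq2 (x²,y² cancel):
  -136.550·x − 151.522·y = 106.424141
  -140.236·x − 172.388·y = 863.804657
det = -136.550·-172.388 − -151.522·-140.236 = 2290.742208
x = (106.424141·-172.388 − -151.522·863.804657) / 2290.742208 = 49.127817
y = (-136.550·863.804657 − 106.424141·-140.236) / 2290.742208 = -44.975829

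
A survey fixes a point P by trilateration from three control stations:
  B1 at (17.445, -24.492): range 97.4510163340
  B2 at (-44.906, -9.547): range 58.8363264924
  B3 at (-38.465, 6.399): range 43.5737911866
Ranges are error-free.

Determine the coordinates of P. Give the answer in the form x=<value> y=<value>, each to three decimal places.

eq1: (x − 17.445)² + (y + 24.492)² = 97.4510163340²
eq2: (x + 44.906)² + (y + 9.547)² = 58.8363264924²
eq3: (x + 38.465)² + (y − 6.399)² = 43.5737911866²
eq2−eq3, eq2−eq1 (x²,y² cancel):
  12.882·x + 31.892·y = 975.847418
  124.702·x − 29.890·y = -7238.495225
det = 12.882·-29.890 − 31.892·124.702 = -4362.039164
x = (975.847418·-29.890 − 31.892·-7238.495225) / -4362.039164 = -46.235717
y = (12.882·-7238.495225 − 975.847418·124.702) / -4362.039164 = 49.274299

x=-46.236 y=49.274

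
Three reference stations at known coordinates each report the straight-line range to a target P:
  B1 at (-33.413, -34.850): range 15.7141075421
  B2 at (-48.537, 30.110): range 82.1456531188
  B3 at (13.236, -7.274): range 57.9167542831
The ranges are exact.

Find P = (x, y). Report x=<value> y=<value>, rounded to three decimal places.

x=-26.814 y=-49.111

eq1: (x + 33.413)² + (y + 34.850)² = 15.7141075421²
eq2: (x + 48.537)² + (y − 30.110)² = 82.1456531188²
eq3: (x − 13.236)² + (y + 7.274)² = 57.9167542831²
eq3−eq2, eq3−eq1 (x²,y² cancel):
  -123.546·x + 74.768·y = -359.208203
  -93.298·x − 55.152·y = 5210.265548
det = -123.546·-55.152 − 74.768·-93.298 = 13789.513856
x = (-359.208203·-55.152 − 74.768·5210.265548) / 13789.513856 = -26.813859
y = (-123.546·5210.265548 − -359.208203·-93.298) / 13789.513856 = -49.111294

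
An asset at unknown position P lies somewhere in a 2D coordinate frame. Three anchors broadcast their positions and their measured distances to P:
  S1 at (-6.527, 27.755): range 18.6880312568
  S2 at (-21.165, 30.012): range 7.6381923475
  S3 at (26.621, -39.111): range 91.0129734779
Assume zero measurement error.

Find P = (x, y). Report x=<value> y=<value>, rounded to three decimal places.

x=-22.447 y=37.542

eq1: (x + 6.527)² + (y − 27.755)² = 18.6880312568²
eq2: (x + 21.165)² + (y − 30.012)² = 7.6381923475²
eq3: (x − 26.621)² + (y + 39.111)² = 91.0129734779²
eq2−eq3, eq2−eq1 (x²,y² cancel):
  95.572·x − 138.246·y = -7335.348766
  29.276·x − 4.514·y = -826.636145
det = 95.572·-4.514 − -138.246·29.276 = 3615.877888
x = (-7335.348766·-4.514 − -138.246·-826.636145) / 3615.877888 = -22.447488
y = (95.572·-826.636145 − -7335.348766·29.276) / 3615.877888 = 37.541755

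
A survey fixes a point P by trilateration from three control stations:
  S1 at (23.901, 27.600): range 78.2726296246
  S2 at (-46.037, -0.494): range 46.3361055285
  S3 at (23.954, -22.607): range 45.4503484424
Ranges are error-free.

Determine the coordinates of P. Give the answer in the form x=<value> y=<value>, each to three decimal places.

eq1: (x − 23.901)² + (y − 27.600)² = 78.2726296246²
eq2: (x + 46.037)² + (y + 0.494)² = 46.3361055285²
eq3: (x − 23.954)² + (y + 22.607)² = 45.4503484424²
eq2−eq1, eq2−eq3 (x²,y² cancel):
  139.876·x + 56.188·y = -4766.201477
  139.982·x − 44.226·y = -953.478338
det = 139.876·-44.226 − 56.188·139.982 = -14051.464592
x = (-4766.201477·-44.226 − 56.188·-953.478338) / -14051.464592 = -18.813987
y = (139.876·-953.478338 − -4766.201477·139.982) / -14051.464592 = -37.989896

x=-18.814 y=-37.990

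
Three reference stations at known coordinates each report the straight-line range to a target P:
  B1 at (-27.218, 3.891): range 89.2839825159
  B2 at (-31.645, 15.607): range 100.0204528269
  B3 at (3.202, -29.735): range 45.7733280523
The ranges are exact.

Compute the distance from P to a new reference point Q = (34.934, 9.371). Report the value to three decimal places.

eq1: (x + 27.218)² + (y − 3.891)² = 89.2839825159²
eq2: (x + 31.645)² + (y − 15.607)² = 100.0204528269²
eq3: (x − 3.202)² + (y + 29.735)² = 45.7733280523²
eq1−eq3, eq1−eq2 (x²,y² cancel):
  60.840·x − 67.252·y = 6014.895597
  -8.854·x + 23.432·y = -1543.436381
det = 60.840·23.432 − -67.252·-8.854 = 830.153672
x = (6014.895597·23.432 − -67.252·-1543.436381) / 830.153672 = 44.740933
y = (60.840·-1543.436381 − 6014.895597·-8.854) / 830.153672 = -48.962963
|P − Q| = √((44.740933 − 34.934)² + (-48.962963 − 9.371)²) = 59.152576

59.153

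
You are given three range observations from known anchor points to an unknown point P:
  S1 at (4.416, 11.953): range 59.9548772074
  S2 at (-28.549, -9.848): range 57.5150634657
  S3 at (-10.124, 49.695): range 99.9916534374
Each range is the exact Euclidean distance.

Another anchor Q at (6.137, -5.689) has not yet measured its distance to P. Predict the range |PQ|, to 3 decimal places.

42.323

eq1: (x − 4.416)² + (y − 11.953)² = 59.9548772074²
eq2: (x + 28.549)² + (y + 9.848)² = 57.5150634657²
eq3: (x + 10.124)² + (y − 49.695)² = 99.9916534374²
eq3−eq2, eq3−eq1 (x²,y² cancel):
  -36.850·x − 119.086·y = 5030.288336
  29.080·x − 75.484·y = 3994.030320
det = -36.850·-75.484 − -119.086·29.080 = 6244.606280
x = (5030.288336·-75.484 − -119.086·3994.030320) / 6244.606280 = 15.361547
y = (-36.850·3994.030320 − 5030.288336·29.080) / 6244.606280 = -46.994284
|P − Q| = √((15.361547 − 6.137)² + (-46.994284 − -5.689)²) = 42.322792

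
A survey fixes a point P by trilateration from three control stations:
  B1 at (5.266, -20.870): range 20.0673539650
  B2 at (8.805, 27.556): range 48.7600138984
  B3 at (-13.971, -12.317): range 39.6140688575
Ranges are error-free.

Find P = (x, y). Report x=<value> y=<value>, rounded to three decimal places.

x=25.177 y=-18.373

eq1: (x − 5.266)² + (y + 20.870)² = 20.0673539650²
eq2: (x − 8.805)² + (y − 27.556)² = 48.7600138984²
eq3: (x + 13.971)² + (y + 12.317)² = 39.6140688575²
eq2−eq1, eq2−eq3 (x²,y² cancel):
  -7.078·x − 96.852·y = 1601.266755
  -45.552·x − 79.746·y = 318.300673
det = -7.078·-79.746 − -96.852·-45.552 = -3847.360116
x = (1601.266755·-79.746 − -96.852·318.300673) / -3847.360116 = 25.177410
y = (-7.078·318.300673 − 1601.266755·-45.552) / -3847.360116 = -18.373110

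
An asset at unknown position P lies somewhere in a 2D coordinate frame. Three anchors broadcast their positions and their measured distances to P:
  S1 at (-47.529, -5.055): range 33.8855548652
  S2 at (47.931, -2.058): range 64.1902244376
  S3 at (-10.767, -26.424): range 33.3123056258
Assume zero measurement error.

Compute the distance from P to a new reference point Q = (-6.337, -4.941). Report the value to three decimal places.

14.791

eq1: (x + 47.529)² + (y + 5.055)² = 33.8855548652²
eq2: (x − 47.931)² + (y + 2.058)² = 64.1902244376²
eq3: (x + 10.767)² + (y + 26.424)² = 33.3123056258²
eq2−eq3, eq2−eq1 (x²,y² cancel):
  -117.396·x − 48.732·y = 1523.215147
  -190.920·x − 5.994·y = 2955.096826
det = -117.396·-5.994 − -48.732·-190.920 = -8600.241816
x = (1523.215147·-5.994 − -48.732·2955.096826) / -8600.241816 = -15.683004
y = (-117.396·2955.096826 − 1523.215147·-190.920) / -8600.241816 = 6.523574
|P − Q| = √((-15.683004 − -6.337)² + (6.523574 − -4.941)²) = 14.791357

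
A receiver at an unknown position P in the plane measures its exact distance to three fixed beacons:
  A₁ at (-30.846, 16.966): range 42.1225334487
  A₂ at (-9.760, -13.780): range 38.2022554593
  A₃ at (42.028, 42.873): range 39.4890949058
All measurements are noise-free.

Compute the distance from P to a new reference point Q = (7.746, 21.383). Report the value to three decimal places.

eq1: (x + 30.846)² + (y − 16.966)² = 42.1225334487²
eq2: (x + 9.760)² + (y + 13.780)² = 38.2022554593²
eq3: (x − 42.028)² + (y − 42.873)² = 39.4890949058²
eq1−eq3, eq1−eq2 (x²,y² cancel):
  145.748·x + 51.814·y = 2580.045249
  42.172·x − 61.492·y = -639.279370
det = 145.748·-61.492 − 51.814·42.172 = -11147.436024
x = (2580.045249·-61.492 − 51.814·-639.279370) / -11147.436024 = 11.260753
y = (145.748·-639.279370 − 2580.045249·42.172) / -11147.436024 = 18.118907
|P − Q| = √((11.260753 − 7.746)² + (18.118907 − 21.383)²) = 4.796644

4.797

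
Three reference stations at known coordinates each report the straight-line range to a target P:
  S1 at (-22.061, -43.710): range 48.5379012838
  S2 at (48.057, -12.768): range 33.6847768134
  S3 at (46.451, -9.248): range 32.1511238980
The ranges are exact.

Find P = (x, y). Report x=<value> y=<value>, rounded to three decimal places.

x=14.390 y=-11.660

eq1: (x + 22.061)² + (y + 43.710)² = 48.5379012838²
eq2: (x − 48.057)² + (y + 12.768)² = 33.6847768134²
eq3: (x − 46.451)² + (y + 9.248)² = 32.1511238980²
eq1−eq2, eq1−eq3 (x²,y² cancel):
  140.236·x + 61.884·y = 1296.508924
  137.024·x + 68.924·y = 1168.202177
det = 140.236·68.924 − 61.884·137.024 = 1186.032848
x = (1296.508924·68.924 − 61.884·1168.202177) / 1186.032848 = 14.390459
y = (140.236·1168.202177 − 1296.508924·137.024) / 1186.032848 = -11.659743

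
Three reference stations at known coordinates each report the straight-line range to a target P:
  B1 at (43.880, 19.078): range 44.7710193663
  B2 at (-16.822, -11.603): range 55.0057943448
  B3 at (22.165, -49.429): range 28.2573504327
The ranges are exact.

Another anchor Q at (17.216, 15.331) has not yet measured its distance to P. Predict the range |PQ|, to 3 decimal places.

eq1: (x − 43.880)² + (y − 19.078)² = 44.7710193663²
eq2: (x + 16.822)² + (y + 11.603)² = 55.0057943448²
eq3: (x − 22.165)² + (y + 49.429)² = 28.2573504327²
eq2−eq1, eq2−eq3 (x²,y² cancel):
  121.404·x + 61.362·y = 2893.008427
  77.974·x − 75.652·y = 4744.063531
det = 121.404·-75.652 − 61.362·77.974 = -13969.095996
x = (2893.008427·-75.652 − 61.362·4744.063531) / -13969.095996 = 36.506808
y = (121.404·4744.063531 − 2893.008427·77.974) / -13969.095996 = -25.081713
|P − Q| = √((36.506808 − 17.216)² + (-25.081713 − 15.331)²) = 44.780828

44.781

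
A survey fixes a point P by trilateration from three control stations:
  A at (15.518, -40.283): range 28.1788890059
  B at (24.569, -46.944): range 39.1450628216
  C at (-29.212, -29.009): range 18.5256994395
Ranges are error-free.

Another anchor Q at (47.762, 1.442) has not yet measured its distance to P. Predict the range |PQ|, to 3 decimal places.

66.385

eq1: (x − 15.518)² + (y + 40.283)² = 28.1788890059²
eq2: (x − 24.569)² + (y + 46.944)² = 39.1450628216²
eq3: (x + 29.212)² + (y + 29.009)² = 18.5256994395²
eq1−eq2, eq1−eq3 (x²,y² cancel):
  18.102·x − 13.322·y = 205.560326
  -89.460·x + 22.548·y = 282.182858
det = 18.102·22.548 − -13.322·-89.460 = -783.622224
x = (205.560326·22.548 − -13.322·282.182858) / -783.622224 = -10.712068
y = (18.102·282.182858 − 205.560326·-89.460) / -783.622224 = -29.985751
|P − Q| = √((-10.712068 − 47.762)² + (-29.985751 − 1.442)²) = 66.384638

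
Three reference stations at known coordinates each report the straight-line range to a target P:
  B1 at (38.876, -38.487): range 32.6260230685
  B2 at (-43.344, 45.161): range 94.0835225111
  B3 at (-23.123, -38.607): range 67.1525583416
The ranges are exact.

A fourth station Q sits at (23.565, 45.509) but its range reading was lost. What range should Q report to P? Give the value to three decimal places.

52.921

eq1: (x − 38.876)² + (y + 38.487)² = 32.6260230685²
eq2: (x + 43.344)² + (y − 45.161)² = 94.0835225111²
eq3: (x + 23.123)² + (y + 38.607)² = 67.1525583416²
eq3−eq1, eq3−eq2 (x²,y² cancel):
  123.998·x + 0.240·y = 4412.427678
  -40.442·x + 167.536·y = -2449.198437
det = 123.998·167.536 − 0.240·-40.442 = 20783.835008
x = (4412.427678·167.536 − 0.240·-2449.198437) / 20783.835008 = 35.596332
y = (123.998·-2449.198437 − 4412.427678·-40.442) / 20783.835008 = -6.026237
|P − Q| = √((35.596332 − 23.565)² + (-6.026237 − 45.509)²) = 52.921012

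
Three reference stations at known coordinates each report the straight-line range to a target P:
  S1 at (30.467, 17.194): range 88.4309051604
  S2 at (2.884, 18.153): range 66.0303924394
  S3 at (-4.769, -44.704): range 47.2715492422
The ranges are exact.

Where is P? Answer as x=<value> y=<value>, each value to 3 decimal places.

x=-47.511 y=-24.512

eq1: (x − 30.467)² + (y − 17.194)² = 88.4309051604²
eq2: (x − 2.884)² + (y − 18.153)² = 66.0303924394²
eq3: (x + 4.769)² + (y + 44.704)² = 47.2715492422²
eq1−eq2, eq1−eq3 (x²,y² cancel):
  -55.166·x + 1.918·y = 2573.989402
  -70.472·x − 123.796·y = 6382.744872
det = -55.166·-123.796 − 1.918·-70.472 = 6964.495432
x = (2573.989402·-123.796 − 1.918·6382.744872) / 6964.495432 = -47.511223
y = (-55.166·6382.744872 − 2573.989402·-70.472) / 6964.495432 = -24.512375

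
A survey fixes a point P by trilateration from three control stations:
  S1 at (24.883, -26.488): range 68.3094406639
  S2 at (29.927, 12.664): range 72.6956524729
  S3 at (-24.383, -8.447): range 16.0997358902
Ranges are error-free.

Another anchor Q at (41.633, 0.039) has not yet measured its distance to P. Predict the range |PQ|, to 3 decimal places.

82.170

eq1: (x − 24.883)² + (y + 26.488)² = 68.3094406639²
eq2: (x − 29.927)² + (y − 12.664)² = 72.6956524729²
eq3: (x + 24.383)² + (y + 8.447)² = 16.0997358902²
eq1−eq2, eq1−eq3 (x²,y² cancel):
  10.088·x + 78.304·y = -883.253813
  -98.532·x + 36.082·y = 3752.082853
det = 10.088·36.082 − 78.304·-98.532 = 8079.444944
x = (-883.253813·36.082 − 78.304·3752.082853) / 8079.444944 = -40.308791
y = (10.088·3752.082853 − -883.253813·-98.532) / 8079.444944 = -6.086774
|P − Q| = √((-40.308791 − 41.633)² + (-6.086774 − 0.039)²) = 82.170446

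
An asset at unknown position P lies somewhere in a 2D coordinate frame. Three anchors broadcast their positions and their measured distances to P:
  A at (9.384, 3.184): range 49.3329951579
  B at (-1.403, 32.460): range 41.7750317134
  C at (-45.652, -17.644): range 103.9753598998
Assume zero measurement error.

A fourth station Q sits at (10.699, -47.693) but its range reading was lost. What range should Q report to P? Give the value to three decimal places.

eq1: (x − 9.384)² + (y − 3.184)² = 49.3329951579²
eq2: (x + 1.403)² + (y − 32.460)² = 41.7750317134²
eq3: (x + 45.652)² + (y + 17.644)² = 103.9753598998²
eq3−eq1, eq3−eq2 (x²,y² cancel):
  110.072·x + 41.656·y = 6079.912527
  88.498·x + 100.208·y = 7725.926361
det = 110.072·100.208 − 41.656·88.498 = 7343.622288
x = (6079.912527·100.208 − 41.656·7725.926361) / 7343.622288 = 39.139361
y = (110.072·7725.926361 − 6079.912527·88.498) / 7343.622288 = 42.533242
|P − Q| = √((39.139361 − 10.699)² + (42.533242 − -47.693)²) = 94.602479

94.602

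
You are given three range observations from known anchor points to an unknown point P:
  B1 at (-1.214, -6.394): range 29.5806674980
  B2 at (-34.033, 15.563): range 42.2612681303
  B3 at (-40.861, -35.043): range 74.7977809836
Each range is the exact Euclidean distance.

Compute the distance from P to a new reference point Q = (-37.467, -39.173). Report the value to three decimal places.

75.912

eq1: (x + 1.214)² + (y + 6.394)² = 29.5806674980²
eq2: (x + 34.033)² + (y − 15.563)² = 42.2612681303²
eq3: (x + 40.861)² + (y + 35.043)² = 74.7977809836²
eq1−eq2, eq1−eq3 (x²,y² cancel):
  -65.638·x + 43.914·y = 447.096132
  -79.294·x − 57.298·y = -1864.416012
det = -65.638·-57.298 − 43.914·-79.294 = 7243.042840
x = (447.096132·-57.298 − 43.914·-1864.416012) / 7243.042840 = 7.766936
y = (-65.638·-1864.416012 − 447.096132·-79.294) / 7243.042840 = 21.790369
|P − Q| = √((7.766936 − -37.467)² + (21.790369 − -39.173)²) = 75.912063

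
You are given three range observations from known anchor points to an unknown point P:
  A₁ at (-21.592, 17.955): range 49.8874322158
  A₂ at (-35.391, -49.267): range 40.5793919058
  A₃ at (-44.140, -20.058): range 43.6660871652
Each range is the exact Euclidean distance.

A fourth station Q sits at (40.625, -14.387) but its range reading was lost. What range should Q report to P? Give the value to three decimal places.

43.767

eq1: (x + 21.592)² + (y − 17.955)² = 49.8874322158²
eq2: (x + 35.391)² + (y + 49.267)² = 40.5793919058²
eq3: (x + 44.140)² + (y + 20.058)² = 43.6660871652²
eq2−eq1, eq2−eq3 (x²,y² cancel):
  27.598·x + 134.444·y = -3733.232527
  -17.498·x + 58.418·y = -1589.137327
det = 27.598·58.418 − 134.444·-17.498 = 3964.721076
x = (-3733.232527·58.418 − 134.444·-1589.137327) / 3964.721076 = -1.119372
y = (27.598·-1589.137327 − -3733.232527·-17.498) / 3964.721076 = -27.538158
|P − Q| = √((-1.119372 − 40.625)² + (-27.538158 − -14.387)²) = 43.766946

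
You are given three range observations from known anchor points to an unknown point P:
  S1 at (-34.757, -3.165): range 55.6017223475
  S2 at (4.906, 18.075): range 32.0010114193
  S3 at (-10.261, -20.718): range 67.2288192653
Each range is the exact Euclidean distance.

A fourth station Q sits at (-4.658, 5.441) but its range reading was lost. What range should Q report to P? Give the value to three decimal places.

41.386

eq1: (x + 34.757)² + (y + 3.165)² = 55.6017223475²
eq2: (x − 4.906)² + (y − 18.075)² = 32.0010114193²
eq3: (x + 10.261)² + (y + 20.718)² = 67.2288192653²
eq3−eq2, eq3−eq1 (x²,y² cancel):
  30.334·x + 77.586·y = 3311.900224
  -48.992·x + 35.106·y = 2111.705241
det = 30.334·35.106 − 77.586·-48.992 = 4865.998716
x = (3311.900224·35.106 − 77.586·2111.705241) / 4865.998716 = -9.776245
y = (30.334·2111.705241 − 3311.900224·-48.992) / 4865.998716 = 46.509072
|P − Q| = √((-9.776245 − -4.658)² + (46.509072 − 5.441)²) = 41.385782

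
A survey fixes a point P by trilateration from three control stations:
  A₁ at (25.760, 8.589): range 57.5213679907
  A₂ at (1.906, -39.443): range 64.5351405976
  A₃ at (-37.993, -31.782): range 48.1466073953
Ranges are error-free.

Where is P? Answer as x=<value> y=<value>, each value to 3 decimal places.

eq1: (x − 25.760)² + (y − 8.589)² = 57.5213679907²
eq2: (x − 1.906)² + (y + 39.443)² = 64.5351405976²
eq3: (x + 37.993)² + (y + 31.782)² = 48.1466073953²
eq1−eq3, eq1−eq2 (x²,y² cancel):
  -127.506·x − 80.742·y = 2706.827024
  -47.708·x − 96.064·y = -34.042032
det = -127.506·-96.064 − -80.742·-47.708 = 8396.697048
x = (2706.827024·-96.064 − -80.742·-34.042032) / 8396.697048 = -31.295312
y = (-127.506·-34.042032 − 2706.827024·-47.708) / 8396.697048 = 15.896473

x=-31.295 y=15.896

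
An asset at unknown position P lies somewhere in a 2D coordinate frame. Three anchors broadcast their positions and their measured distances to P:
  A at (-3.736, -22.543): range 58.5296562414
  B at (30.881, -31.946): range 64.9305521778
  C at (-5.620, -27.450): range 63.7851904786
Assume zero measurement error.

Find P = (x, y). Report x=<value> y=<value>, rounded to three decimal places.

x=18.177 y=31.730

eq1: (x + 3.736)² + (y + 22.543)² = 58.5296562414²
eq2: (x − 30.881)² + (y + 31.946)² = 64.9305521778²
eq3: (x + 5.620)² + (y + 27.450)² = 63.7851904786²
eq2−eq1, eq2−eq3 (x²,y² cancel):
  -69.234·x + 18.806·y = -661.782586
  -73.002·x + 8.992·y = -1041.670095
det = -69.234·8.992 − 18.806·-73.002 = 750.323484
x = (-661.782586·8.992 − 18.806·-1041.670095) / 750.323484 = 18.177358
y = (-69.234·-1041.670095 − -661.782586·-73.002) / 750.323484 = 31.729695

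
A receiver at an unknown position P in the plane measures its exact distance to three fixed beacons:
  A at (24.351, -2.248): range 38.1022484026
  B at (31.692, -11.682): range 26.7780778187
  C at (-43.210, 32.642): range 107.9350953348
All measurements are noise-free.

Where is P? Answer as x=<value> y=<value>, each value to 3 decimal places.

x=38.836 y=-37.490

eq1: (x − 24.351)² + (y + 2.248)² = 38.1022484026²
eq2: (x − 31.692)² + (y + 11.682)² = 26.7780778187²
eq3: (x + 43.210)² + (y − 32.642)² = 107.9350953348²
eq2−eq1, eq2−eq3 (x²,y² cancel):
  -14.682·x + 18.868·y = -1277.543165
  -149.804·x + 88.648·y = -9141.167077
det = -14.682·88.648 − 18.868·-149.804 = 1524.971936
x = (-1277.543165·88.648 − 18.868·-9141.167077) / 1524.971936 = 38.836055
y = (-14.682·-9141.167077 − -1277.543165·-149.804) / 1524.971936 = -37.489517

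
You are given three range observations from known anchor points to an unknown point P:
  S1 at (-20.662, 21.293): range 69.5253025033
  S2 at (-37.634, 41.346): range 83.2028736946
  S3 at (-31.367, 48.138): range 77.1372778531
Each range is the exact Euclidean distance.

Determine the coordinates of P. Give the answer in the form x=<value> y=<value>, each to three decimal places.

x=45.561 y=42.465

eq1: (x + 20.662)² + (y − 21.293)² = 69.5253025033²
eq2: (x + 37.634)² + (y − 41.346)² = 83.2028736946²
eq3: (x + 31.367)² + (y − 48.138)² = 77.1372778531²
eq2−eq1, eq2−eq3 (x²,y² cancel):
  33.944·x − 40.106·y = -156.549076
  12.534·x + 13.584·y = 1147.904617
det = 33.944·13.584 − -40.106·12.534 = 963.783900
x = (-156.549076·13.584 − -40.106·1147.904617) / 963.783900 = 45.561355
y = (33.944·1147.904617 − -156.549076·12.534) / 963.783900 = 42.464561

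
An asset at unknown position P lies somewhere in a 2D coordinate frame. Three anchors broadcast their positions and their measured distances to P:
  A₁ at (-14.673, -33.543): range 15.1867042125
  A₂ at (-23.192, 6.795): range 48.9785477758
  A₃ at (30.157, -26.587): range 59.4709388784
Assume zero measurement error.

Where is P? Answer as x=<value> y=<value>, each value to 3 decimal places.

x=-27.279 y=-42.013

eq1: (x + 14.673)² + (y + 33.543)² = 15.1867042125²
eq2: (x + 23.192)² + (y − 6.795)² = 48.9785477758²
eq3: (x − 30.157)² + (y + 26.587)² = 59.4709388784²
eq2−eq1, eq2−eq3 (x²,y² cancel):
  17.038·x − 80.676·y = 2924.651046
  106.698·x − 66.764·y = -105.622100
det = 17.038·-66.764 − -80.676·106.698 = 7470.442816
x = (2924.651046·-66.764 − -80.676·-105.622100) / 7470.442816 = -27.278513
y = (17.038·-105.622100 − 2924.651046·106.698) / 7470.442816 = -42.012771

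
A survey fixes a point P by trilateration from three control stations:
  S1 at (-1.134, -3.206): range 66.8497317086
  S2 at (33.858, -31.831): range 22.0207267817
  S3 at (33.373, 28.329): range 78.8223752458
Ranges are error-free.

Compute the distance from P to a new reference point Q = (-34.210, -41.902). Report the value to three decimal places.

81.874

eq1: (x + 1.134)² + (y + 3.206)² = 66.8497317086²
eq2: (x − 33.858)² + (y + 31.831)² = 22.0207267817²
eq3: (x − 33.373)² + (y − 28.329)² = 78.8223752458²
eq2−eq3, eq2−eq1 (x²,y² cancel):
  -0.970·x + 120.320·y = -5971.341786
  -69.984·x + 57.250·y = -6131.986555
det = -0.970·57.250 − 120.320·-69.984 = 8364.942380
x = (-5971.341786·57.250 − 120.320·-6131.986555) / 8364.942380 = 47.333417
y = (-0.970·-6131.986555 − -5971.341786·-69.984) / 8364.942380 = -49.247244
|P − Q| = √((47.333417 − -34.210)² + (-49.247244 − -41.902)²) = 81.873570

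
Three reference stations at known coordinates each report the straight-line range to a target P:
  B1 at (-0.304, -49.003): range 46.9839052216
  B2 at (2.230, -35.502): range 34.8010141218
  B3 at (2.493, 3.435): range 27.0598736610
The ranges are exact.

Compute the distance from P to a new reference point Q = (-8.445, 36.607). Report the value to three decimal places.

57.964

eq1: (x + 0.304)² + (y + 49.003)² = 46.9839052216²
eq2: (x − 2.230)² + (y + 35.502)² = 34.8010141218²
eq3: (x − 2.493)² + (y − 3.435)² = 27.0598736610²
eq3−eq1, eq3−eq2 (x²,y² cancel):
  -5.594·x − 104.876·y = 908.121564
  -0.526·x − 77.874·y = 768.476809
det = -5.594·-77.874 − -104.876·-0.526 = 380.462380
x = (908.121564·-77.874 − -104.876·768.476809) / 380.462380 = 25.957140
y = (-5.594·768.476809 − 908.121564·-0.526) / 380.462380 = -10.043535
|P − Q| = √((25.957140 − -8.445)² + (-10.043535 − 36.607)²) = 57.963606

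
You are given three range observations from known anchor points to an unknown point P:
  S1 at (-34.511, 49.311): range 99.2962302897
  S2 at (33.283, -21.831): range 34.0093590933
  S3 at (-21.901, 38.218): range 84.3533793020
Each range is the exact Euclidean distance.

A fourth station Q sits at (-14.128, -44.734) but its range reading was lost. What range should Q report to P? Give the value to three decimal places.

19.951

eq1: (x + 34.511)² + (y − 49.311)² = 99.2962302897²
eq2: (x − 33.283)² + (y + 21.831)² = 34.0093590933²
eq3: (x + 21.901)² + (y − 38.218)² = 84.3533793020²
eq2−eq1, eq2−eq3 (x²,y² cancel):
  -135.588·x + 142.284·y = -6664.871652
  -110.368·x + 120.098·y = -5602.937419
det = -135.588·120.098 − 142.284·-110.368 = -580.247112
x = (-6664.871652·120.098 − 142.284·-5602.937419) / -580.247112 = 5.565574
y = (-135.588·-5602.937419 − -6664.871652·-110.368) / -580.247112 = -41.538379
|P − Q| = √((5.565574 − -14.128)² + (-41.538379 − -44.734)²) = 19.951161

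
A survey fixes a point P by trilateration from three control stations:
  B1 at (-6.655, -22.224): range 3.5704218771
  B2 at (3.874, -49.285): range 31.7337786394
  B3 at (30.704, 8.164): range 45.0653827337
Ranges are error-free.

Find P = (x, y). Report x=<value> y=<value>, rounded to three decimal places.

x=-5.320 y=-18.912

eq1: (x + 6.655)² + (y + 22.224)² = 3.5704218771²
eq2: (x − 3.874)² + (y + 49.285)² = 31.7337786394²
eq3: (x − 30.704)² + (y − 8.164)² = 45.0653827337²
eq3−eq2, eq3−eq1 (x²,y² cancel):
  -53.660·x − 114.898·y = 2458.488603
  -74.718·x − 60.776·y = 1546.949498
det = -53.660·-60.776 − -114.898·-74.718 = -5323.708604
x = (2458.488603·-60.776 − -114.898·1546.949498) / -5323.708604 = -5.320408
y = (-53.660·1546.949498 − 2458.488603·-74.718) / -5323.708604 = -18.912388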